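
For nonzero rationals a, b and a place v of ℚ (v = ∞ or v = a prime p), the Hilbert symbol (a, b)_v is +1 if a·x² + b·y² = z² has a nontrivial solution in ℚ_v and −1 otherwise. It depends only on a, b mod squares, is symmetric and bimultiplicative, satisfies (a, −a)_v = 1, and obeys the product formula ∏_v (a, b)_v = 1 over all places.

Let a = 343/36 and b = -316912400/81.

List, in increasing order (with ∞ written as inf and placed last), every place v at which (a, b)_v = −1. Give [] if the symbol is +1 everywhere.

[2, 23]

(a, b) ≡ (7, -16169) mod (ℚ^×)²; places V = {2, 3, 5, 7, 19, 23, 37, ∞}.
(a,b)_5: α=0, u≡3; β=2, v≡4 (mod 5); (3|5)=-1, (4|5)=+1; sign (−1)^0·-1^2·+1^0 = +1.
(a,b)_3: α=-2, u≡1; β=-4, v≡1 (mod 3); (1|3)=+1, (1|3)=+1; sign (−1)^0·+1^-4·+1^-2 = +1.
(a,b)_2: α=-2, β=4; u≡7, v≡7 (mod 8); ε(u)ε(v)=1·1, αω(v)=-2·0, βω(u)=4·0; sum ≡ 1  ⇒  -1.
(a,b)_19: α=0, u≡9; β=1, v≡5 (mod 19); (9|19)=+1, (5|19)=+1; sign (−1)^0·+1^1·+1^0 = +1.
(a,b)_37: α=0, u≡27; β=1, v≡27 (mod 37); (27|37)=+1, (27|37)=+1; sign (−1)^0·+1^1·+1^0 = +1.
(a,b)_7: α=3, u≡1; β=2, v≡2 (mod 7); (1|7)=+1, (2|7)=+1; sign (−1)^0·+1^2·+1^3 = +1.
(a,b)_23: α=0, u≡14; β=1, v≡11 (mod 23); (14|23)=-1, (11|23)=-1; sign (−1)^0·-1^1·-1^0 = -1.
(a,b)_∞: sgn(7)=+, sgn(-16169)=−, so +1.
Ram(7, -16169) = {2, 23}; no ℚ_2-point on the conic.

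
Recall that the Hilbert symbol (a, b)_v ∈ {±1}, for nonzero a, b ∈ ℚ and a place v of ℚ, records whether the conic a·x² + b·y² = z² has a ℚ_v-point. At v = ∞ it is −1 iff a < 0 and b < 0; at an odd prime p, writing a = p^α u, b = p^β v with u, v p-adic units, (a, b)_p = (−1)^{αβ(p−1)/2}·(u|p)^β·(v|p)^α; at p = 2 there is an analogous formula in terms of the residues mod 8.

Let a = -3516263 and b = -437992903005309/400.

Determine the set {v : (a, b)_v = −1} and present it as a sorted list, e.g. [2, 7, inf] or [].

[17, 19, 23, inf]

Mod squares: a ≡ -23, b ≡ -7429. Check v ∈ {∞, 2, 3, 5, 17, 19, 23}.
v=2: v_2(a)=0, v_2(b)=-4; units ≡ 1, 3 (mod 8); ε·ε+αω+βω = 0·1+0·1+-4·0 ≡ 0  ⇒  (a,b)_2 = +1.
v=5: a=5^0·(≡2), b=5^-2·(≡1) mod 5; (2|5)=-1, (1|5)=+1; (−1)^{0·-2·2}·(-1)^-2·(+1)^0 = +1.
v=∞: -23 < 0 and -7429 < 0  ⇒  (a,b)_∞ = -1.
v=3: a=3^0·(≡1), b=3^6·(≡2) mod 3; (1|3)=+1, (2|3)=-1; (−1)^{0·6·1}·(+1)^6·(-1)^0 = +1.
v=23: a=23^3·(≡10), b=23^5·(≡5) mod 23; (10|23)=-1, (5|23)=-1; (−1)^{3·5·11}·(-1)^5·(-1)^3 = -1.
v=19: a=19^0·(≡10), b=19^1·(≡2) mod 19; (10|19)=-1, (2|19)=-1; (−1)^{0·1·9}·(-1)^1·(-1)^0 = -1.
v=17: a=17^2·(≡5), b=17^3·(≡5) mod 17; (5|17)=-1, (5|17)=-1; (−1)^{2·3·8}·(-1)^3·(-1)^2 = -1.
Ram(-23, -7429) = {17, 19, 23, ∞}; no ℚ_17-point on the conic.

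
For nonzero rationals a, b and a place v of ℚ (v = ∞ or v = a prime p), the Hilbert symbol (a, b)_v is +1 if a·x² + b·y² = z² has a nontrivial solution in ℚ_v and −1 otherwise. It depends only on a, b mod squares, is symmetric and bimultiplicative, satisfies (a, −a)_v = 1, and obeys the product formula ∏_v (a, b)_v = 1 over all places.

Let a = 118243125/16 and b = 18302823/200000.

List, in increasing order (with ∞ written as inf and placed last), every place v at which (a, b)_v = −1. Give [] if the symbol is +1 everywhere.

(a, b) ≡ (429, 35) mod (ℚ^×)²; places V = {2, 3, 5, 7, 11, 13, ∞}.
(a,b)_2: α=-4, β=-6; u≡5, v≡3 (mod 8); ε(u)ε(v)=0·1, αω(v)=-4·1, βω(u)=-6·1; sum ≡ 0  ⇒  +1.
(a,b)_5: α=4, u≡4; β=-5, v≡2 (mod 5); (4|5)=+1, (2|5)=-1; sign (−1)^0·+1^-5·-1^4 = +1.
(a,b)_11: α=1, u≡2; β=2, v≡10 (mod 11); (2|11)=-1, (10|11)=-1; sign (−1)^0·-1^2·-1^1 = -1.
(a,b)_7: α=2, u≡4; β=5, v≡6 (mod 7); (4|7)=+1, (6|7)=-1; sign (−1)^0·+1^5·-1^2 = +1.
(a,b)_13: α=1, u≡2; β=0, v≡4 (mod 13); (2|13)=-1, (4|13)=+1; sign (−1)^0·-1^0·+1^1 = +1.
(a,b)_∞: sgn(429)=+, sgn(35)=+, so +1.
(a,b)_3: α=3, u≡2; β=2, v≡2 (mod 3); (2|3)=-1, (2|3)=-1; sign (−1)^0·-1^2·-1^3 = -1.
Ram(429, 35) = {3, 11}; no ℚ_3-point on the conic.

[3, 11]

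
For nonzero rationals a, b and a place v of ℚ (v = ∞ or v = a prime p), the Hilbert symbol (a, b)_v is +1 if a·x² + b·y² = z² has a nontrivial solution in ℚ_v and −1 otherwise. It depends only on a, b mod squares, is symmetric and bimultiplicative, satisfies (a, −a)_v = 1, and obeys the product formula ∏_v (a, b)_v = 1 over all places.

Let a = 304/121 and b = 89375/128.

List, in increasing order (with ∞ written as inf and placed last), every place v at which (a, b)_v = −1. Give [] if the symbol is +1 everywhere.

Mod squares: a ≡ 19, b ≡ 286. Check v ∈ {∞, 2, 5, 11, 13, 19}.
v=∞: 19 > 0 and 286 > 0  ⇒  (a,b)_∞ = +1.
v=11: a=11^-2·(≡7), b=11^1·(≡1) mod 11; (7|11)=-1, (1|11)=+1; (−1)^{-2·1·5}·(-1)^1·(+1)^-2 = -1.
v=2: v_2(a)=4, v_2(b)=-7; units ≡ 3, 7 (mod 8); ε·ε+αω+βω = 1·1+4·0+-7·1 ≡ 0  ⇒  (a,b)_2 = +1.
v=19: a=19^1·(≡5), b=19^0·(≡4) mod 19; (5|19)=+1, (4|19)=+1; (−1)^{1·0·9}·(+1)^0·(+1)^1 = +1.
v=13: a=13^0·(≡11), b=13^1·(≡1) mod 13; (11|13)=-1, (1|13)=+1; (−1)^{0·1·6}·(-1)^1·(+1)^0 = -1.
v=5: a=5^0·(≡4), b=5^4·(≡1) mod 5; (4|5)=+1, (1|5)=+1; (−1)^{0·4·2}·(+1)^4·(+1)^0 = +1.
|Ram(19, 286)| = 2, even; anisotropic at {11, 13}.

[11, 13]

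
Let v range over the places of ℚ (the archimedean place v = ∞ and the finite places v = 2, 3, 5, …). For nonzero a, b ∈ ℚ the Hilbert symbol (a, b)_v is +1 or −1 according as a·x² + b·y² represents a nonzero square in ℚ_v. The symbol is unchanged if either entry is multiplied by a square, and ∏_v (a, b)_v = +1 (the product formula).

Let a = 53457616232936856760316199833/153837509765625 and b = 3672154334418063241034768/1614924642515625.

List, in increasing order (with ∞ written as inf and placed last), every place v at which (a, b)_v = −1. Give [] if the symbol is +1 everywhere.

Mod squares: a ≡ 3959657, b ≡ 17. Check v ∈ {∞, 2, 3, 5, 7, 13, 17, 19, 23, 41}.
v=41: a=41^5·(≡35), b=41^4·(≡26) mod 41; (35|41)=-1, (26|41)=-1; (−1)^{5·4·20}·(-1)^4·(-1)^5 = -1.
v=23: a=23^9·(≡8), b=23^8·(≡10) mod 23; (8|23)=+1, (10|23)=-1; (−1)^{9·8·11}·(+1)^8·(-1)^9 = -1.
v=19: a=19^3·(≡1), b=19^2·(≡5) mod 19; (1|19)=+1, (5|19)=+1; (−1)^{3·2·9}·(+1)^2·(+1)^3 = +1.
v=17: a=17^1·(≡2), b=17^1·(≡15) mod 17; (2|17)=+1, (15|17)=+1; (−1)^{1·1·8}·(+1)^1·(+1)^1 = +1.
v=3: a=3^-8·(≡2), b=3^-16·(≡2) mod 3; (2|3)=-1, (2|3)=-1; (−1)^{-8·-16·1}·(-1)^-16·(-1)^-8 = +1.
v=∞: 3959657 > 0 and 17 > 0  ⇒  (a,b)_∞ = +1.
v=13: a=13^3·(≡12), b=13^2·(≡10) mod 13; (12|13)=+1, (10|13)=+1; (−1)^{3·2·6}·(+1)^2·(+1)^3 = +1.
v=2: v_2(a)=0, v_2(b)=4; units ≡ 1, 1 (mod 8); ε·ε+αω+βω = 0·0+0·0+4·0 ≡ 0  ⇒  (a,b)_2 = +1.
v=7: a=7^-4·(≡1), b=7^-4·(≡3) mod 7; (1|7)=+1, (3|7)=-1; (−1)^{-4·-4·3}·(+1)^-4·(-1)^-4 = +1.
v=5: a=5^-10·(≡3), b=5^-6·(≡3) mod 5; (3|5)=-1, (3|5)=-1; (−1)^{-10·-6·2}·(-1)^-6·(-1)^-10 = +1.
Ram(3959657, 17) = {23, 41}; no ℚ_23-point on the conic.

[23, 41]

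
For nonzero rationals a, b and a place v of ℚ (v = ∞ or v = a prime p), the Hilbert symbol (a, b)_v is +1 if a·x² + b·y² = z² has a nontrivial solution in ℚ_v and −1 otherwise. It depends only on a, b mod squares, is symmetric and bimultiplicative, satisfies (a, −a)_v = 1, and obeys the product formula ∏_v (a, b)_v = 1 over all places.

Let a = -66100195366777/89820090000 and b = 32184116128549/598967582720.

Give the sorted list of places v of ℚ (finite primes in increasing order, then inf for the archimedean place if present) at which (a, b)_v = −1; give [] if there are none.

Mod squares: a ≡ -5236153, b ≡ 2111945. Check v ∈ {∞, 2, 3, 5, 7, 11, 13, 17, 19, 29, 37, 43, 47}.
v=47: a=47^0·(≡23), b=47^1·(≡27) mod 47; (23|47)=-1, (27|47)=+1; (−1)^{0·1·23}·(-1)^1·(+1)^0 = -1.
v=3: a=3^-8·(≡2), b=3^0·(≡2) mod 3; (2|3)=-1, (2|3)=-1; (−1)^{-8·0·1}·(-1)^0·(-1)^-8 = +1.
v=37: a=37^-2·(≡22), b=37^0·(≡17) mod 37; (22|37)=-1, (17|37)=-1; (−1)^{-2·0·18}·(-1)^0·(-1)^-2 = +1.
v=∞: -5236153 < 0 and 2111945 > 0  ⇒  (a,b)_∞ = +1.
v=43: a=43^1·(≡30), b=43^3·(≡4) mod 43; (30|43)=-1, (4|43)=+1; (−1)^{1·3·21}·(-1)^3·(+1)^1 = +1.
v=5: a=5^-4·(≡2), b=5^-1·(≡1) mod 5; (2|5)=-1, (1|5)=+1; (−1)^{-4·-1·2}·(-1)^-1·(+1)^-4 = -1.
v=2: v_2(a)=-4, v_2(b)=-22; units ≡ 7, 1 (mod 8); ε·ε+αω+βω = 1·0+-4·0+-22·0 ≡ 0  ⇒  (a,b)_2 = +1.
v=29: a=29^1·(≡26), b=29^2·(≡23) mod 29; (26|29)=-1, (23|29)=+1; (−1)^{1·2·14}·(-1)^2·(+1)^1 = +1.
v=13: a=13^1·(≡5), b=13^-4·(≡9) mod 13; (5|13)=-1, (9|13)=+1; (−1)^{1·-4·6}·(-1)^-4·(+1)^1 = +1.
v=11: a=11^2·(≡9), b=11^1·(≡5) mod 11; (9|11)=+1, (5|11)=+1; (−1)^{2·1·5}·(+1)^1·(+1)^2 = +1.
v=19: a=19^3·(≡2), b=19^1·(≡4) mod 19; (2|19)=-1, (4|19)=+1; (−1)^{3·1·9}·(-1)^1·(+1)^3 = +1.
v=7: a=7^0·(≡4), b=7^2·(≡3) mod 7; (4|7)=+1, (3|7)=-1; (−1)^{0·2·3}·(+1)^2·(-1)^0 = +1.
v=17: a=17^3·(≡12), b=17^0·(≡15) mod 17; (12|17)=-1, (15|17)=+1; (−1)^{3·0·8}·(-1)^0·(+1)^3 = +1.
Ram(-5236153, 2111945) = {5, 47}; no ℚ_5-point on the conic.

[5, 47]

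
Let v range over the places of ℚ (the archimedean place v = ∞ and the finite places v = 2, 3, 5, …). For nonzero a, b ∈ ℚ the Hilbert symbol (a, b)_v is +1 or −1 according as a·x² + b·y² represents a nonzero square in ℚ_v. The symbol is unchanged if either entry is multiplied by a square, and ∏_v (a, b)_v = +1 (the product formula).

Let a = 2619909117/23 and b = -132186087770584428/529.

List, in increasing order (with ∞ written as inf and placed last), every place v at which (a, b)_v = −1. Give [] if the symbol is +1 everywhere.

[17, 23]

(a, b) ≡ (8211, -3) mod (ℚ^×)²; places V = {2, 3, 7, 17, 23, 43, 53, ∞}.
(a,b)_2: α=0, β=2; u≡3, v≡5 (mod 8); ε(u)ε(v)=1·0, αω(v)=0·1, βω(u)=2·1; sum ≡ 0  ⇒  +1.
(a,b)_17: α=1, u≡7; β=2, v≡5 (mod 17); (7|17)=-1, (5|17)=-1; sign (−1)^0·-1^2·-1^1 = -1.
(a,b)_∞: sgn(8211)=+, sgn(-3)=−, so +1.
(a,b)_7: α=3, u≡4; β=2, v≡1 (mod 7); (4|7)=+1, (1|7)=+1; sign (−1)^0·+1^2·+1^3 = +1.
(a,b)_23: α=-1, u≡1; β=-2, v≡17 (mod 23); (1|23)=+1, (17|23)=-1; sign (−1)^0·+1^-2·-1^-1 = -1.
(a,b)_43: α=2, u≡41; β=4, v≡38 (mod 43); (41|43)=+1, (38|43)=+1; sign (−1)^0·+1^4·+1^2 = +1.
(a,b)_3: α=5, u≡1; β=5, v≡2 (mod 3); (1|3)=+1, (2|3)=-1; sign (−1)^1·+1^5·-1^5 = +1.
(a,b)_53: α=0, u≡38; β=2, v≡14 (mod 53); (38|53)=+1, (14|53)=-1; sign (−1)^0·+1^2·-1^0 = +1.
(8211, -3 / ℚ) ramifies at {17, 23}: a division algebra.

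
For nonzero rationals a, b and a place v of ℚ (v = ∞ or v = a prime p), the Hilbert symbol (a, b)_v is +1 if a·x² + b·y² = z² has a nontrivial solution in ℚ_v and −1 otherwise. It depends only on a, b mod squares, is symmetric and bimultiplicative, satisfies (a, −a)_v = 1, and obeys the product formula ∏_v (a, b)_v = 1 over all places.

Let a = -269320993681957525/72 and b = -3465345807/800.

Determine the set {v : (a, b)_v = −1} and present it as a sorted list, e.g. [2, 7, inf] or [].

[2, 7, 29, inf]

(a, b) ≡ (-2618, -1746206) mod (ℚ^×)²; places V = {2, 3, 5, 7, 11, 17, 23, 29, ∞}.
(a,b)_7: α=1, u≡4; β=3, v≡1 (mod 7); (4|7)=+1, (1|7)=+1; sign (−1)^1·+1^3·+1^1 = -1.
(a,b)_5: α=2, u≡2; β=-2, v≡4 (mod 5); (2|5)=-1, (4|5)=+1; sign (−1)^0·-1^-2·+1^2 = +1.
(a,b)_3: α=-2, u≡1; β=4, v≡1 (mod 3); (1|3)=+1, (1|3)=+1; sign (−1)^0·+1^4·+1^-2 = +1.
(a,b)_11: α=3, u≡4; β=1, v≡2 (mod 11); (4|11)=+1, (2|11)=-1; sign (−1)^1·+1^1·-1^3 = +1.
(a,b)_23: α=4, u≡18; β=1, v≡1 (mod 23); (18|23)=+1, (1|23)=+1; sign (−1)^0·+1^1·+1^4 = +1.
(a,b)_2: α=-3, β=-5; u≡3, v≡1 (mod 8); ε(u)ε(v)=1·0, αω(v)=-3·0, βω(u)=-5·1; sum ≡ 1  ⇒  -1.
(a,b)_17: α=3, u≡4; β=1, v≡1 (mod 17); (4|17)=+1, (1|17)=+1; sign (−1)^0·+1^1·+1^3 = +1.
(a,b)_29: α=2, u≡10; β=1, v≡8 (mod 29); (10|29)=-1, (8|29)=-1; sign (−1)^0·-1^1·-1^2 = -1.
(a,b)_∞: sgn(-2618)=−, sgn(-1746206)=−, so -1.
Ram(-2618, -1746206) = {2, 7, 29, ∞}; no ℚ_2-point on the conic.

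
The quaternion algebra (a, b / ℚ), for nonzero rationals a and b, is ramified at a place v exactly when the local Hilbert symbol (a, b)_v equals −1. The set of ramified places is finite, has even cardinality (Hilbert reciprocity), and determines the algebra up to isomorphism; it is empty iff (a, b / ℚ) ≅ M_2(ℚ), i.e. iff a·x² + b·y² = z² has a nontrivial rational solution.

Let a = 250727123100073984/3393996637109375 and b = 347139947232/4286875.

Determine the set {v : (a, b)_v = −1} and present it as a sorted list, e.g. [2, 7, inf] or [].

[2, 13, 23, 37]

(a, b) ≡ (12191426, 937802) mod (ℚ^×)²; places V = {2, 3, 5, 7, 11, 13, 17, 19, 23, 29, 37, ∞}.
(a,b)_3: α=0, u≡2; β=2, v≡2 (mod 3); (2|3)=-1, (2|3)=-1; sign (−1)^0·-1^2·-1^0 = +1.
(a,b)_2: α=15, β=5; u≡1, v≡5 (mod 8); ε(u)ε(v)=0·0, αω(v)=15·1, βω(u)=5·0; sum ≡ 1  ⇒  -1.
(a,b)_5: α=-8, u≡4; β=-4, v≡3 (mod 5); (4|5)=+1, (3|5)=-1; sign (−1)^0·+1^-4·-1^-8 = +1.
(a,b)_37: α=1, u≡8; β=1, v≡16 (mod 37); (8|37)=-1, (16|37)=+1; sign (−1)^0·-1^1·+1^1 = -1.
(a,b)_7: α=2, u≡4; β=0, v≡3 (mod 7); (4|7)=+1, (3|7)=-1; sign (−1)^0·+1^0·-1^2 = +1.
(a,b)_13: α=3, u≡11; β=2, v≡7 (mod 13); (11|13)=-1, (7|13)=-1; sign (−1)^0·-1^2·-1^3 = -1.
(a,b)_17: α=4, u≡7; β=2, v≡6 (mod 17); (7|17)=-1, (6|17)=-1; sign (−1)^0·-1^2·-1^4 = +1.
(a,b)_11: α=-2, u≡9; β=0, v≡10 (mod 11); (9|11)=+1, (10|11)=-1; sign (−1)^0·+1^0·-1^-2 = +1.
(a,b)_19: α=-5, u≡6; β=-3, v≡14 (mod 19); (6|19)=+1, (14|19)=-1; sign (−1)^1·+1^-3·-1^-5 = +1.
(a,b)_29: α=-1, u≡14; β=1, v≡2 (mod 29); (14|29)=-1, (2|29)=-1; sign (−1)^0·-1^1·-1^-1 = +1.
(a,b)_23: α=1, u≡6; β=1, v≡16 (mod 23); (6|23)=+1, (16|23)=+1; sign (−1)^1·+1^1·+1^1 = -1.
(a,b)_∞: sgn(12191426)=+, sgn(937802)=+, so +1.
|Ram(12191426, 937802)| = 4, even; anisotropic at {2, 13, 23, 37}.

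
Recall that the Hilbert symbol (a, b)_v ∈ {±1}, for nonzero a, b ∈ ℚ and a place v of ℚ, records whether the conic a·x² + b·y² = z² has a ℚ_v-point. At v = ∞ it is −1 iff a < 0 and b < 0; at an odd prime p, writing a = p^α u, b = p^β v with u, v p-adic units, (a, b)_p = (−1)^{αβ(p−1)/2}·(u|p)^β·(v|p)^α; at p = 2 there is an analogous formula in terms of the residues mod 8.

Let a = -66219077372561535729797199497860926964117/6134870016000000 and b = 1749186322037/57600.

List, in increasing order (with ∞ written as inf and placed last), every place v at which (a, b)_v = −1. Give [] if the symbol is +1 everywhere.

(a, b) ≡ (-17733023, 933317) mod (ℚ^×)²; places V = {2, 3, 5, 7, 11, 17, 19, 23, 31, 37, 41, ∞}.
(a,b)_2: α=-18, β=-8; u≡1, v≡5 (mod 8); ε(u)ε(v)=0·0, αω(v)=-18·1, βω(u)=-8·0; sum ≡ 0  ⇒  +1.
(a,b)_37: α=12, u≡4; β=4, v≡5 (mod 37); (4|37)=+1, (5|37)=-1; sign (−1)^0·+1^4·-1^12 = +1.
(a,b)_31: α=3, u≡4; β=1, v≡13 (mod 31); (4|31)=+1, (13|31)=-1; sign (−1)^1·+1^1·-1^3 = +1.
(a,b)_3: α=-4, u≡1; β=-2, v≡2 (mod 3); (1|3)=+1, (2|3)=-1; sign (−1)^0·+1^-2·-1^-4 = +1.
(a,b)_19: α=3, u≡1; β=0, v≡12 (mod 19); (1|19)=+1, (12|19)=-1; sign (−1)^0·+1^0·-1^3 = -1.
(a,b)_17: α=3, u≡16; β=1, v≡9 (mod 17); (16|17)=+1, (9|17)=+1; sign (−1)^0·+1^1·+1^3 = +1.
(a,b)_23: α=3, u≡22; β=1, v≡11 (mod 23); (22|23)=-1, (11|23)=-1; sign (−1)^1·-1^1·-1^3 = -1.
(a,b)_7: α=7, u≡4; β=1, v≡1 (mod 7); (4|7)=+1, (1|7)=+1; sign (−1)^1·+1^1·+1^7 = -1.
(a,b)_∞: sgn(-17733023)=−, sgn(933317)=+, so +1.
(a,b)_11: α=-1, u≡4; β=1, v≡3 (mod 11); (4|11)=+1, (3|11)=+1; sign (−1)^1·+1^1·+1^-1 = -1.
(a,b)_5: α=-6, u≡2; β=-2, v≡3 (mod 5); (2|5)=-1, (3|5)=-1; sign (−1)^0·-1^-2·-1^-6 = +1.
(a,b)_41: α=-2, u≡4; β=0, v≡14 (mod 41); (4|41)=+1, (14|41)=-1; sign (−1)^0·+1^0·-1^-2 = +1.
|Ram(-17733023, 933317)| = 4, even; anisotropic at {7, 11, 19, 23}.

[7, 11, 19, 23]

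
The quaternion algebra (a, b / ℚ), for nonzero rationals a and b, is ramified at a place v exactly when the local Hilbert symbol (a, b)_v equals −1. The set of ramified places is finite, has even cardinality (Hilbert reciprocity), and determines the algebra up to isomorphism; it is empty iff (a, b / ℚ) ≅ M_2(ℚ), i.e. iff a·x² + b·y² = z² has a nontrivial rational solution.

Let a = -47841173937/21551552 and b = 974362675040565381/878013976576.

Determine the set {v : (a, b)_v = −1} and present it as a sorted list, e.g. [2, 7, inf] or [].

Mod squares: a ≡ -1311, b ≡ 29. Check v ∈ {∞, 2, 3, 11, 19, 23, 29, 37}.
v=37: a=37^2·(≡12), b=37^4·(≡14) mod 37; (12|37)=+1, (14|37)=-1; (−1)^{2·4·18}·(+1)^4·(-1)^2 = +1.
v=23: a=23^-1·(≡13), b=23^0·(≡18) mod 23; (13|23)=+1, (18|23)=+1; (−1)^{-1·0·11}·(+1)^0·(+1)^-1 = +1.
v=19: a=19^1·(≡7), b=19^2·(≡2) mod 19; (7|19)=+1, (2|19)=-1; (−1)^{1·2·9}·(+1)^2·(-1)^1 = -1.
v=3: a=3^7·(≡1), b=3^10·(≡2) mod 3; (1|3)=+1, (2|3)=-1; (−1)^{7·10·1}·(+1)^10·(-1)^7 = -1.
v=2: v_2(a)=-6, v_2(b)=-12; units ≡ 1, 5 (mod 8); ε·ε+αω+βω = 0·0+-6·1+-12·0 ≡ 0  ⇒  (a,b)_2 = +1.
v=29: a=29^2·(≡5), b=29^3·(≡24) mod 29; (5|29)=+1, (24|29)=+1; (−1)^{2·3·14}·(+1)^3·(+1)^2 = +1.
v=∞: -1311 < 0 and 29 > 0  ⇒  (a,b)_∞ = +1.
v=11: a=11^-4·(≡9), b=11^-8·(≡8) mod 11; (9|11)=+1, (8|11)=-1; (−1)^{-4·-8·5}·(+1)^-8·(-1)^-4 = +1.
(-1311, 29 / ℚ) ramifies at {3, 19}: a division algebra.

[3, 19]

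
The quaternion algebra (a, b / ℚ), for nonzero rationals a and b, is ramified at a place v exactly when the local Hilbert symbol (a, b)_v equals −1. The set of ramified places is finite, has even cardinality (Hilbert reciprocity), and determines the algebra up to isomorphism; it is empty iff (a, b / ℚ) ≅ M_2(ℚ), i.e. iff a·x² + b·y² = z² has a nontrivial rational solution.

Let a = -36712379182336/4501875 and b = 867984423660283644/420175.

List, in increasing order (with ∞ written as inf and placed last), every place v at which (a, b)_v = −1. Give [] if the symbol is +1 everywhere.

(a, b) ≡ (-29384823, 273) mod (ℚ^×)²; places V = {2, 3, 5, 7, 11, 13, 17, 23, 41, 47, ∞}.
(a,b)_13: α=1, u≡10; β=1, v≡11 (mod 13); (10|13)=+1, (11|13)=-1; sign (−1)^0·+1^1·-1^1 = -1.
(a,b)_3: α=-1, u≡2; β=5, v≡1 (mod 3); (2|3)=-1, (1|3)=+1; sign (−1)^1·-1^5·+1^-1 = +1.
(a,b)_∞: sgn(-29384823)=−, sgn(273)=+, so +1.
(a,b)_47: α=1, u≡32; β=2, v≡22 (mod 47); (32|47)=+1, (22|47)=-1; sign (−1)^0·+1^2·-1^1 = -1.
(a,b)_23: α=1, u≡1; β=2, v≡21 (mod 23); (1|23)=+1, (21|23)=-1; sign (−1)^0·+1^2·-1^1 = -1.
(a,b)_5: α=-4, u≡3; β=-2, v≡2 (mod 5); (3|5)=-1, (2|5)=-1; sign (−1)^0·-1^-2·-1^-4 = +1.
(a,b)_17: α=1, u≡5; β=2, v≡2 (mod 17); (5|17)=-1, (2|17)=+1; sign (−1)^0·-1^2·+1^1 = +1.
(a,b)_11: α=4, u≡4; β=2, v≡1 (mod 11); (4|11)=+1, (1|11)=+1; sign (−1)^0·+1^2·+1^4 = +1.
(a,b)_2: α=8, β=2; u≡1, v≡1 (mod 8); ε(u)ε(v)=0·0, αω(v)=8·0, βω(u)=2·0; sum ≡ 0  ⇒  +1.
(a,b)_41: α=1, u≡36; β=2, v≡14 (mod 41); (36|41)=+1, (14|41)=-1; sign (−1)^0·+1^2·-1^1 = -1.
(a,b)_7: α=-4, u≡4; β=-5, v≡2 (mod 7); (4|7)=+1, (2|7)=+1; sign (−1)^0·+1^-5·+1^-4 = +1.
|Ram(-29384823, 273)| = 4, even; anisotropic at {13, 23, 41, 47}.

[13, 23, 41, 47]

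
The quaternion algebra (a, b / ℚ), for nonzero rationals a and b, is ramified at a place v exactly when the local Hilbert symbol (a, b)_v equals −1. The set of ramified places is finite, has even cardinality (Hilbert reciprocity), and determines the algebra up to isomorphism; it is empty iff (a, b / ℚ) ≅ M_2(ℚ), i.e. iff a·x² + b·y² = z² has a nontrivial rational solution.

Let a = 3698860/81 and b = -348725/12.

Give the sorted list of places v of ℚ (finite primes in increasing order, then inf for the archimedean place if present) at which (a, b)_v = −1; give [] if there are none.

[5, 11, 17, 29]

(a, b) ≡ (924715, -41847) mod (ℚ^×)²; places V = {2, 3, 5, 11, 13, 17, 23, 29, 37, 43, ∞}.
(a,b)_23: α=1, u≡8; β=0, v≡2 (mod 23); (8|23)=+1, (2|23)=+1; sign (−1)^0·+1^0·+1^1 = +1.
(a,b)_13: α=0, u≡3; β=1, v≡6 (mod 13); (3|13)=+1, (6|13)=-1; sign (−1)^0·+1^1·-1^0 = +1.
(a,b)_5: α=1, u≡2; β=2, v≡3 (mod 5); (2|5)=-1, (3|5)=-1; sign (−1)^0·-1^2·-1^1 = -1.
(a,b)_29: α=0, u≡15; β=1, v≡25 (mod 29); (15|29)=-1, (25|29)=+1; sign (−1)^0·-1^1·+1^0 = -1.
(a,b)_2: α=2, β=-2; u≡3, v≡1 (mod 8); ε(u)ε(v)=1·0, αω(v)=2·0, βω(u)=-2·1; sum ≡ 0  ⇒  +1.
(a,b)_37: α=0, u≡1; β=1, v≡7 (mod 37); (1|37)=+1, (7|37)=+1; sign (−1)^0·+1^1·+1^0 = +1.
(a,b)_∞: sgn(924715)=+, sgn(-41847)=−, so +1.
(a,b)_43: α=1, u≡39; β=0, v≡4 (mod 43); (39|43)=-1, (4|43)=+1; sign (−1)^0·-1^0·+1^1 = +1.
(a,b)_3: α=-4, u≡1; β=-1, v≡1 (mod 3); (1|3)=+1, (1|3)=+1; sign (−1)^0·+1^-1·+1^-4 = +1.
(a,b)_11: α=1, u≡3; β=0, v≡8 (mod 11); (3|11)=+1, (8|11)=-1; sign (−1)^0·+1^0·-1^1 = -1.
(a,b)_17: α=1, u≡5; β=0, v≡11 (mod 17); (5|17)=-1, (11|17)=-1; sign (−1)^0·-1^0·-1^1 = -1.
(924715, -41847 / ℚ) ramifies at {5, 11, 17, 29}: a division algebra.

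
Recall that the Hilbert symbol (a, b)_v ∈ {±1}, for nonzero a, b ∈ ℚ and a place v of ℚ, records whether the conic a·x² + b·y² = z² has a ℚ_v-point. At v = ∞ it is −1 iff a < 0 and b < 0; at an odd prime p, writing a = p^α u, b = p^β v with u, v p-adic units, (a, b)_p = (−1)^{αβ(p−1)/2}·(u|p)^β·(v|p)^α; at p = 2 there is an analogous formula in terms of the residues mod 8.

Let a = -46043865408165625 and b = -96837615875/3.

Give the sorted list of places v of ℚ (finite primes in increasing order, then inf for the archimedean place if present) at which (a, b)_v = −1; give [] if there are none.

[2, 3, 5, 7, 11, 13, 19, inf]

(a, b) ≡ (-385, -3705) mod (ℚ^×)²; places V = {2, 3, 5, 7, 11, 13, 19, 23, ∞}.
(a,b)_19: α=2, u≡3; β=1, v≡10 (mod 19); (3|19)=-1, (10|19)=-1; sign (−1)^0·-1^1·-1^2 = -1.
(a,b)_7: α=3, u≡1; β=2, v≡3 (mod 7); (1|7)=+1, (3|7)=-1; sign (−1)^0·+1^2·-1^3 = -1.
(a,b)_23: α=2, u≡4; β=2, v≡15 (mod 23); (4|23)=+1, (15|23)=-1; sign (−1)^0·+1^2·-1^2 = +1.
(a,b)_∞: sgn(-385)=−, sgn(-3705)=−, so -1.
(a,b)_3: α=0, u≡2; β=-1, v≡1 (mod 3); (2|3)=-1, (1|3)=+1; sign (−1)^0·-1^-1·+1^0 = -1.
(a,b)_2: α=0, β=0; u≡7, v≡7 (mod 8); ε(u)ε(v)=1·1, αω(v)=0·0, βω(u)=0·0; sum ≡ 1  ⇒  -1.
(a,b)_13: α=2, u≡8; β=1, v≡12 (mod 13); (8|13)=-1, (12|13)=+1; sign (−1)^0·-1^1·+1^2 = -1.
(a,b)_11: α=3, u≡5; β=2, v≡7 (mod 11); (5|11)=+1, (7|11)=-1; sign (−1)^0·+1^2·-1^3 = -1.
(a,b)_5: α=5, u≡2; β=3, v≡1 (mod 5); (2|5)=-1, (1|5)=+1; sign (−1)^0·-1^3·+1^5 = -1.
(-385, -3705 / ℚ) ramifies at {2, 3, 5, 7, 11, 13, 19, ∞}: a division algebra.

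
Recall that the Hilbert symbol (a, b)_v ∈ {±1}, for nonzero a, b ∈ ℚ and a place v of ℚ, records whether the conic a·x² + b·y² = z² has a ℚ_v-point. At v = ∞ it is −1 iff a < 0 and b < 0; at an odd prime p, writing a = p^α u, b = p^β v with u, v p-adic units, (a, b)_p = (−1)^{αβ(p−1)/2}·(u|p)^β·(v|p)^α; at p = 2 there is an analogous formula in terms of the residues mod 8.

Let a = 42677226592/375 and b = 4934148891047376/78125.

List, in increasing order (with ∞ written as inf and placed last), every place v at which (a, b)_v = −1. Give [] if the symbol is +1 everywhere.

[11, 13]

(a, b) ≡ (330, 2145) mod (ℚ^×)²; places V = {2, 3, 5, 7, 11, 13, ∞}.
(a,b)_∞: sgn(330)=+, sgn(2145)=+, so +1.
(a,b)_11: α=5, u≡2; β=7, v≡10 (mod 11); (2|11)=-1, (10|11)=-1; sign (−1)^1·-1^7·-1^5 = -1.
(a,b)_3: α=-1, u≡2; β=1, v≡1 (mod 3); (2|3)=-1, (1|3)=+1; sign (−1)^1·-1^1·+1^-1 = +1.
(a,b)_7: α=2, u≡2; β=4, v≡5 (mod 7); (2|7)=+1, (5|7)=-1; sign (−1)^0·+1^4·-1^2 = +1.
(a,b)_13: α=2, u≡11; β=3, v≡4 (mod 13); (11|13)=-1, (4|13)=+1; sign (−1)^0·-1^3·+1^2 = -1.
(a,b)_2: α=5, β=4; u≡5, v≡1 (mod 8); ε(u)ε(v)=0·0, αω(v)=5·0, βω(u)=4·1; sum ≡ 0  ⇒  +1.
(a,b)_5: α=-3, u≡4; β=-7, v≡1 (mod 5); (4|5)=+1, (1|5)=+1; sign (−1)^0·+1^-7·+1^-3 = +1.
(330, 2145 / ℚ) ramifies at {11, 13}: a division algebra.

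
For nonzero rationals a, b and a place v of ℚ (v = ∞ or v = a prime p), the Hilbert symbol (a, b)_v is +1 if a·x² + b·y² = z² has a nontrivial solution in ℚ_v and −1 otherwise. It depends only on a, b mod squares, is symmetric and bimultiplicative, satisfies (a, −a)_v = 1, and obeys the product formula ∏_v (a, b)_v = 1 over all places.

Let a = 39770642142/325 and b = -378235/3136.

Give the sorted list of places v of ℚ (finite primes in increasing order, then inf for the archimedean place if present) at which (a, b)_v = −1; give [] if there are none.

Mod squares: a ≡ 246246, b ≡ -715. Check v ∈ {∞, 2, 3, 5, 7, 11, 13, 23, 41}.
v=∞: 246246 > 0 and -715 < 0  ⇒  (a,b)_∞ = +1.
v=3: a=3^5·(≡2), b=3^0·(≡2) mod 3; (2|3)=-1, (2|3)=-1; (−1)^{5·0·1}·(-1)^0·(-1)^5 = -1.
v=23: a=23^2·(≡18), b=23^2·(≡17) mod 23; (18|23)=+1, (17|23)=-1; (−1)^{2·2·11}·(+1)^2·(-1)^2 = +1.
v=7: a=7^3·(≡5), b=7^-2·(≡3) mod 7; (5|7)=-1, (3|7)=-1; (−1)^{3·-2·3}·(-1)^-2·(-1)^3 = -1.
v=2: v_2(a)=1, v_2(b)=-6; units ≡ 3, 5 (mod 8); ε·ε+αω+βω = 1·0+1·1+-6·1 ≡ 1  ⇒  (a,b)_2 = -1.
v=41: a=41^1·(≡33), b=41^0·(≡20) mod 41; (33|41)=+1, (20|41)=+1; (−1)^{1·0·20}·(+1)^0·(+1)^1 = +1.
v=13: a=13^-1·(≡3), b=13^1·(≡4) mod 13; (3|13)=+1, (4|13)=+1; (−1)^{-1·1·6}·(+1)^1·(+1)^-1 = +1.
v=11: a=11^1·(≡9), b=11^1·(≡1) mod 11; (9|11)=+1, (1|11)=+1; (−1)^{1·1·5}·(+1)^1·(+1)^1 = -1.
v=5: a=5^-2·(≡4), b=5^1·(≡3) mod 5; (4|5)=+1, (3|5)=-1; (−1)^{-2·1·2}·(+1)^1·(-1)^-2 = +1.
Ram(246246, -715) = {2, 3, 7, 11}; no ℚ_2-point on the conic.

[2, 3, 7, 11]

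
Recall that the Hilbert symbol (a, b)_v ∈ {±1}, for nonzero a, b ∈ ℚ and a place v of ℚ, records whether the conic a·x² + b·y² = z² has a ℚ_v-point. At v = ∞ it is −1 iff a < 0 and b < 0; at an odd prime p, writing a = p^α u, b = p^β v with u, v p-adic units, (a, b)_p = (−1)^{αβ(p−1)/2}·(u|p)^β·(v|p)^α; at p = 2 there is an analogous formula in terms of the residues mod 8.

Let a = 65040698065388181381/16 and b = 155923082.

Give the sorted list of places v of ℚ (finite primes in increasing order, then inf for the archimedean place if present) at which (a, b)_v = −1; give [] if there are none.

[2, 7]

(a, b) ≡ (1189, 185402) mod (ℚ^×)²; places V = {2, 3, 7, 17, 19, 29, 41, ∞}.
(a,b)_3: α=2, u≡1; β=0, v≡2 (mod 3); (1|3)=+1, (2|3)=-1; sign (−1)^0·+1^0·-1^2 = +1.
(a,b)_7: α=2, u≡6; β=1, v≡5 (mod 7); (6|7)=-1, (5|7)=-1; sign (−1)^0·-1^1·-1^2 = -1.
(a,b)_19: α=2, u≡5; β=1, v≡17 (mod 19); (5|19)=+1, (17|19)=+1; sign (−1)^0·+1^1·+1^2 = +1.
(a,b)_17: α=2, u≡2; β=1, v≡4 (mod 17); (2|17)=+1, (4|17)=+1; sign (−1)^0·+1^1·+1^2 = +1.
(a,b)_2: α=-4, β=1; u≡5, v≡5 (mod 8); ε(u)ε(v)=0·0, αω(v)=-4·1, βω(u)=1·1; sum ≡ 1  ⇒  -1.
(a,b)_29: α=5, u≡15; β=2, v≡5 (mod 29); (15|29)=-1, (5|29)=+1; sign (−1)^0·-1^2·+1^5 = +1.
(a,b)_41: α=3, u≡11; β=1, v≡6 (mod 41); (11|41)=-1, (6|41)=-1; sign (−1)^0·-1^1·-1^3 = +1.
(a,b)_∞: sgn(1189)=+, sgn(185402)=+, so +1.
(1189, 185402 / ℚ) ramifies at {2, 7}: a division algebra.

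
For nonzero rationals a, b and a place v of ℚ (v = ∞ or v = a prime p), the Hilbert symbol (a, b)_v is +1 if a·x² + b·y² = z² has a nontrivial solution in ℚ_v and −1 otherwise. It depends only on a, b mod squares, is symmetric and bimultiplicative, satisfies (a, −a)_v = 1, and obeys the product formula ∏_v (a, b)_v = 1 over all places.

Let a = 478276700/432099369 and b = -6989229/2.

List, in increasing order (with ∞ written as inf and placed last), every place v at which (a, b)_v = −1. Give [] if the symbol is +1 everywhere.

[2, 13, 41, 47]

(a, b) ≡ (47, -1553162) mod (ℚ^×)²; places V = {2, 3, 5, 11, 13, 29, 31, 41, 47, ∞}.
(a,b)_3: α=-2, u≡2; β=2, v≡1 (mod 3); (2|3)=-1, (1|3)=+1; sign (−1)^0·-1^2·+1^-2 = +1.
(a,b)_2: α=2, β=-1; u≡7, v≡3 (mod 8); ε(u)ε(v)=1·1, αω(v)=2·1, βω(u)=-1·0; sum ≡ 1  ⇒  -1.
(a,b)_47: α=1, u≡8; β=1, v≡24 (mod 47); (8|47)=+1, (24|47)=+1; sign (−1)^1·+1^1·+1^1 = -1.
(a,b)_13: α=-4, u≡7; β=1, v≡4 (mod 13); (7|13)=-1, (4|13)=+1; sign (−1)^0·-1^1·+1^-4 = -1.
(a,b)_∞: sgn(47)=+, sgn(-1553162)=−, so +1.
(a,b)_5: α=2, u≡2; β=0, v≡3 (mod 5); (2|5)=-1, (3|5)=-1; sign (−1)^0·-1^0·-1^2 = +1.
(a,b)_29: α=2, u≡18; β=0, v≡16 (mod 29); (18|29)=-1, (16|29)=+1; sign (−1)^0·-1^0·+1^2 = +1.
(a,b)_41: α=-2, u≡11; β=1, v≡25 (mod 41); (11|41)=-1, (25|41)=+1; sign (−1)^0·-1^1·+1^-2 = -1.
(a,b)_31: α=0, u≡2; β=1, v≡2 (mod 31); (2|31)=+1, (2|31)=+1; sign (−1)^0·+1^1·+1^0 = +1.
(a,b)_11: α=2, u≡9; β=0, v≡3 (mod 11); (9|11)=+1, (3|11)=+1; sign (−1)^0·+1^0·+1^2 = +1.
Ram(47, -1553162) = {2, 13, 41, 47}; no ℚ_2-point on the conic.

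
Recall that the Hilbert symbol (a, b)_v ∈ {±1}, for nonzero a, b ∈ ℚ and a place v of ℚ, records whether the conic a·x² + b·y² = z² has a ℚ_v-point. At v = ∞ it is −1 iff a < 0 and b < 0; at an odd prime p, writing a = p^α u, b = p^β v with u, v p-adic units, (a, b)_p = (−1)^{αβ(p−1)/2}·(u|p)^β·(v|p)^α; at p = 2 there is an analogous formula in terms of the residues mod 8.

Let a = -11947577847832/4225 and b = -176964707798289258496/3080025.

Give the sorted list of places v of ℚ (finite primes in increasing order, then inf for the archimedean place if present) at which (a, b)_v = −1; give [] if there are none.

Mod squares: a ≡ -22, b ≡ -3526. Check v ∈ {∞, 2, 3, 5, 11, 13, 19, 41, 43}.
v=2: v_2(a)=3, v_2(b)=11; units ≡ 5, 5 (mod 8); ε·ε+αω+βω = 0·0+3·1+11·1 ≡ 0  ⇒  (a,b)_2 = +1.
v=11: a=11^3·(≡1), b=11^2·(≡5) mod 11; (1|11)=+1, (5|11)=+1; (−1)^{3·2·5}·(+1)^2·(+1)^3 = +1.
v=3: a=3^0·(≡2), b=3^-6·(≡2) mod 3; (2|3)=-1, (2|3)=-1; (−1)^{0·-6·1}·(-1)^-6·(-1)^0 = +1.
v=19: a=19^2·(≡17), b=19^4·(≡15) mod 19; (17|19)=+1, (15|19)=-1; (−1)^{2·4·9}·(+1)^4·(-1)^2 = +1.
v=13: a=13^-2·(≡3), b=13^-2·(≡12) mod 13; (3|13)=+1, (12|13)=+1; (−1)^{-2·-2·6}·(+1)^-2·(+1)^-2 = +1.
v=43: a=43^2·(≡9), b=43^3·(≡23) mod 43; (9|43)=+1, (23|43)=+1; (−1)^{2·3·21}·(+1)^3·(+1)^2 = +1.
v=5: a=5^-2·(≡2), b=5^-2·(≡4) mod 5; (2|5)=-1, (4|5)=+1; (−1)^{-2·-2·2}·(-1)^-2·(+1)^-2 = +1.
v=∞: -22 < 0 and -3526 < 0  ⇒  (a,b)_∞ = -1.
v=41: a=41^2·(≡13), b=41^3·(≡9) mod 41; (13|41)=-1, (9|41)=+1; (−1)^{2·3·20}·(-1)^3·(+1)^2 = -1.
Ram(-22, -3526) = {41, ∞}; no ℚ_41-point on the conic.

[41, inf]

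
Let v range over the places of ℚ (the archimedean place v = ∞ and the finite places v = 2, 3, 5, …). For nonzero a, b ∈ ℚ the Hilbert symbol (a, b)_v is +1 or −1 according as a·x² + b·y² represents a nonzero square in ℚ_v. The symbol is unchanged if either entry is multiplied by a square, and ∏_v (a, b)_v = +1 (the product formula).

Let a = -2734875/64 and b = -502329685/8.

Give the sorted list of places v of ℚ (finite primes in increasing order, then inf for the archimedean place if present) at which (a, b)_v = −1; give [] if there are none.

(a, b) ≡ (-12155, -170) mod (ℚ^×)²; places V = {2, 3, 5, 11, 13, 17, ∞}.
(a,b)_5: α=3, u≡4; β=1, v≡1 (mod 5); (4|5)=+1, (1|5)=+1; sign (−1)^0·+1^1·+1^3 = +1.
(a,b)_3: α=2, u≡1; β=0, v≡1 (mod 3); (1|3)=+1, (1|3)=+1; sign (−1)^0·+1^0·+1^2 = +1.
(a,b)_∞: sgn(-12155)=−, sgn(-170)=−, so -1.
(a,b)_17: α=1, u≡1; β=3, v≡14 (mod 17); (1|17)=+1, (14|17)=-1; sign (−1)^0·+1^3·-1^1 = -1.
(a,b)_2: α=-6, β=-3; u≡5, v≡3 (mod 8); ε(u)ε(v)=0·1, αω(v)=-6·1, βω(u)=-3·1; sum ≡ 1  ⇒  -1.
(a,b)_11: α=1, u≡7; β=2, v≡10 (mod 11); (7|11)=-1, (10|11)=-1; sign (−1)^0·-1^2·-1^1 = -1.
(a,b)_13: α=1, u≡9; β=2, v≡9 (mod 13); (9|13)=+1, (9|13)=+1; sign (−1)^0·+1^2·+1^1 = +1.
Ram(-12155, -170) = {2, 11, 17, ∞}; no ℚ_2-point on the conic.

[2, 11, 17, inf]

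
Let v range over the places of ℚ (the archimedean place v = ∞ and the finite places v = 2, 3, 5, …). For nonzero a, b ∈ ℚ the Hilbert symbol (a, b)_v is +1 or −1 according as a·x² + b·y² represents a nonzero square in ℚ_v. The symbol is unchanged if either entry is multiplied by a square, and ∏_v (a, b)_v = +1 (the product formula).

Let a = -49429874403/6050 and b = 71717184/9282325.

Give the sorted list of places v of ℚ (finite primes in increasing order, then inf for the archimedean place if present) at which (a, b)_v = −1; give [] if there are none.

Mod squares: a ≡ -10374, b ≡ 273. Check v ∈ {∞, 2, 3, 5, 7, 11, 13, 19}.
v=13: a=13^1·(≡8), b=13^-5·(≡7) mod 13; (8|13)=-1, (7|13)=-1; (−1)^{1·-5·6}·(-1)^-5·(-1)^1 = +1.
v=∞: -10374 < 0 and 273 > 0  ⇒  (a,b)_∞ = +1.
v=11: a=11^-2·(≡6), b=11^2·(≡3) mod 11; (6|11)=-1, (3|11)=+1; (−1)^{-2·2·5}·(-1)^2·(+1)^-2 = +1.
v=19: a=19^1·(≡17), b=19^0·(≡11) mod 19; (17|19)=+1, (11|19)=+1; (−1)^{1·0·9}·(+1)^0·(+1)^1 = +1.
v=5: a=5^-2·(≡1), b=5^-2·(≡3) mod 5; (1|5)=+1, (3|5)=-1; (−1)^{-2·-2·2}·(+1)^-2·(-1)^-2 = +1.
v=7: a=7^7·(≡2), b=7^3·(≡4) mod 7; (2|7)=+1, (4|7)=+1; (−1)^{7·3·3}·(+1)^3·(+1)^7 = -1.
v=2: v_2(a)=-1, v_2(b)=6; units ≡ 5, 1 (mod 8); ε·ε+αω+βω = 0·0+-1·0+6·1 ≡ 0  ⇒  (a,b)_2 = +1.
v=3: a=3^5·(≡1), b=3^3·(≡1) mod 3; (1|3)=+1, (1|3)=+1; (−1)^{5·3·1}·(+1)^3·(+1)^5 = -1.
|Ram(-10374, 273)| = 2, even; anisotropic at {3, 7}.

[3, 7]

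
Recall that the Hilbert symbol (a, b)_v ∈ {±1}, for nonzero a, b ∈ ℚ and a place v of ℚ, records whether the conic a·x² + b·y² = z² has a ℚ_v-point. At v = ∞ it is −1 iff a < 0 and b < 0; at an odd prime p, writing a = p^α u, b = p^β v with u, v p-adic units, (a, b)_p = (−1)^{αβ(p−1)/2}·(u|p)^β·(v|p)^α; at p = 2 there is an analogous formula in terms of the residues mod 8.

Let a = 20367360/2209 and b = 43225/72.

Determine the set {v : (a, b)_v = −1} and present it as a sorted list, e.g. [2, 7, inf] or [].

[5, 7, 13, 17]

Mod squares: a ≡ 2210, b ≡ 3458. Check v ∈ {∞, 2, 3, 5, 7, 13, 17, 19, 47}.
v=3: a=3^2·(≡2), b=3^-2·(≡2) mod 3; (2|3)=-1, (2|3)=-1; (−1)^{2·-2·1}·(-1)^-2·(-1)^2 = +1.
v=2: v_2(a)=11, v_2(b)=-3; units ≡ 1, 1 (mod 8); ε·ε+αω+βω = 0·0+11·0+-3·0 ≡ 0  ⇒  (a,b)_2 = +1.
v=47: a=47^-2·(≡4), b=47^0·(≡37) mod 47; (4|47)=+1, (37|47)=+1; (−1)^{-2·0·23}·(+1)^0·(+1)^-2 = +1.
v=∞: 2210 > 0 and 3458 > 0  ⇒  (a,b)_∞ = +1.
v=19: a=19^0·(≡5), b=19^1·(≡6) mod 19; (5|19)=+1, (6|19)=+1; (−1)^{0·1·9}·(+1)^1·(+1)^0 = +1.
v=5: a=5^1·(≡3), b=5^2·(≡2) mod 5; (3|5)=-1, (2|5)=-1; (−1)^{1·2·2}·(-1)^2·(-1)^1 = -1.
v=13: a=13^1·(≡1), b=13^1·(≡7) mod 13; (1|13)=+1, (7|13)=-1; (−1)^{1·1·6}·(+1)^1·(-1)^1 = -1.
v=17: a=17^1·(≡12), b=17^0·(≡7) mod 17; (12|17)=-1, (7|17)=-1; (−1)^{1·0·8}·(-1)^0·(-1)^1 = -1.
v=7: a=7^0·(≡5), b=7^1·(≡4) mod 7; (5|7)=-1, (4|7)=+1; (−1)^{0·1·3}·(-1)^1·(+1)^0 = -1.
(2210, 3458 / ℚ) ramifies at {5, 7, 13, 17}: a division algebra.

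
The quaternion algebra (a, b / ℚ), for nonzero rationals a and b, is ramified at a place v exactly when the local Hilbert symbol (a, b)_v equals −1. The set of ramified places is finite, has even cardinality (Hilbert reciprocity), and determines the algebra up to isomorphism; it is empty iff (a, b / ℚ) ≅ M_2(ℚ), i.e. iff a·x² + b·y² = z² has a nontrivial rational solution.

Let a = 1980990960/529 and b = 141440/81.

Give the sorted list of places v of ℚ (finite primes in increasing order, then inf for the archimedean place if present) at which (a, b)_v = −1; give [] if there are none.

[3, 13]

Mod squares: a ≡ 15, b ≡ 2210. Check v ∈ {∞, 2, 3, 5, 13, 17, 23}.
v=∞: 15 > 0 and 2210 > 0  ⇒  (a,b)_∞ = +1.
v=13: a=13^4·(≡2), b=13^1·(≡4) mod 13; (2|13)=-1, (4|13)=+1; (−1)^{4·1·6}·(-1)^1·(+1)^4 = -1.
v=17: a=17^2·(≡1), b=17^1·(≡11) mod 17; (1|17)=+1, (11|17)=-1; (−1)^{2·1·8}·(+1)^1·(-1)^2 = +1.
v=23: a=23^-2·(≡17), b=23^0·(≡3) mod 23; (17|23)=-1, (3|23)=+1; (−1)^{-2·0·11}·(-1)^0·(+1)^-2 = +1.
v=5: a=5^1·(≡3), b=5^1·(≡3) mod 5; (3|5)=-1, (3|5)=-1; (−1)^{1·1·2}·(-1)^1·(-1)^1 = +1.
v=2: v_2(a)=4, v_2(b)=7; units ≡ 7, 1 (mod 8); ε·ε+αω+βω = 1·0+4·0+7·0 ≡ 0  ⇒  (a,b)_2 = +1.
v=3: a=3^1·(≡2), b=3^-4·(≡2) mod 3; (2|3)=-1, (2|3)=-1; (−1)^{1·-4·1}·(-1)^-4·(-1)^1 = -1.
(15, 2210 / ℚ) ramifies at {3, 13}: a division algebra.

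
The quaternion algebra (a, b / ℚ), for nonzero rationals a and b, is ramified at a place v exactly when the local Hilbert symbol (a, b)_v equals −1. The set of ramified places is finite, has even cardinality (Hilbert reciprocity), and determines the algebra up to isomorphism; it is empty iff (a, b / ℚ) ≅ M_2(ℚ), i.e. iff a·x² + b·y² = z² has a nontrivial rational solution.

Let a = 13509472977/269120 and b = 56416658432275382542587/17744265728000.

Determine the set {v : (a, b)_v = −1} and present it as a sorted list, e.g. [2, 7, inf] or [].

(a, b) ≡ (85085, 935) mod (ℚ^×)²; places V = {2, 3, 5, 7, 11, 13, 17, 29, ∞}.
(a,b)_∞: sgn(85085)=+, sgn(935)=+, so +1.
(a,b)_5: α=-1, u≡3; β=-3, v≡3 (mod 5); (3|5)=-1, (3|5)=-1; sign (−1)^0·-1^-3·-1^-1 = +1.
(a,b)_11: α=3, u≡7; β=7, v≡8 (mod 11); (7|11)=-1, (8|11)=-1; sign (−1)^1·-1^7·-1^3 = -1.
(a,b)_29: α=-2, u≡22; β=-4, v≡23 (mod 29); (22|29)=+1, (23|29)=+1; sign (−1)^0·+1^-4·+1^-2 = +1.
(a,b)_17: α=1, u≡14; β=3, v≡4 (mod 17); (14|17)=-1, (4|17)=+1; sign (−1)^0·-1^3·+1^1 = -1.
(a,b)_13: α=1, u≡11; β=2, v≡10 (mod 13); (11|13)=-1, (10|13)=+1; sign (−1)^0·-1^2·+1^1 = +1.
(a,b)_7: α=1, u≡3; β=-2, v≡1 (mod 7); (3|7)=-1, (1|7)=+1; sign (−1)^0·-1^-2·+1^1 = +1.
(a,b)_3: α=8, u≡2; β=20, v≡2 (mod 3); (2|3)=-1, (2|3)=-1; sign (−1)^0·-1^20·-1^8 = +1.
(a,b)_2: α=-6, β=-12; u≡5, v≡7 (mod 8); ε(u)ε(v)=0·1, αω(v)=-6·0, βω(u)=-12·1; sum ≡ 0  ⇒  +1.
Ram(85085, 935) = {11, 17}; no ℚ_11-point on the conic.

[11, 17]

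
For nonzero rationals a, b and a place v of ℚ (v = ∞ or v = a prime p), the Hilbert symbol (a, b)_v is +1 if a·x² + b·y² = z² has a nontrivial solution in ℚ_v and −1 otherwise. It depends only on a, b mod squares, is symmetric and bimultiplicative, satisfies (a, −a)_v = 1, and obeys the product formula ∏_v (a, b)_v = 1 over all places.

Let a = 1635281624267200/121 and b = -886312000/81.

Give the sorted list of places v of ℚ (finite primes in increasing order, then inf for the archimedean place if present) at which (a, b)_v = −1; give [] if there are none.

(a, b) ≡ (7, -11305) mod (ℚ^×)²; places V = {2, 3, 5, 7, 11, 13, 17, 19, ∞}.
(a,b)_2: α=6, β=6; u≡7, v≡7 (mod 8); ε(u)ε(v)=1·1, αω(v)=6·0, βω(u)=6·0; sum ≡ 1  ⇒  -1.
(a,b)_19: α=2, u≡1; β=1, v≡8 (mod 19); (1|19)=+1, (8|19)=-1; sign (−1)^0·+1^1·-1^2 = +1.
(a,b)_7: α=3, u≡2; β=3, v≡2 (mod 7); (2|7)=+1, (2|7)=+1; sign (−1)^1·+1^3·+1^3 = -1.
(a,b)_11: α=-2, u≡8; β=0, v≡5 (mod 11); (8|11)=-1, (5|11)=+1; sign (−1)^0·-1^0·+1^-2 = +1.
(a,b)_3: α=0, u≡1; β=-4, v≡2 (mod 3); (1|3)=+1, (2|3)=-1; sign (−1)^0·+1^-4·-1^0 = +1.
(a,b)_17: α=2, u≡12; β=1, v≡15 (mod 17); (12|17)=-1, (15|17)=+1; sign (−1)^0·-1^1·+1^2 = -1.
(a,b)_13: α=4, u≡5; β=0, v≡8 (mod 13); (5|13)=-1, (8|13)=-1; sign (−1)^0·-1^0·-1^4 = +1.
(a,b)_5: α=2, u≡3; β=3, v≡4 (mod 5); (3|5)=-1, (4|5)=+1; sign (−1)^0·-1^3·+1^2 = -1.
(a,b)_∞: sgn(7)=+, sgn(-11305)=−, so +1.
(7, -11305 / ℚ) ramifies at {2, 5, 7, 17}: a division algebra.

[2, 5, 7, 17]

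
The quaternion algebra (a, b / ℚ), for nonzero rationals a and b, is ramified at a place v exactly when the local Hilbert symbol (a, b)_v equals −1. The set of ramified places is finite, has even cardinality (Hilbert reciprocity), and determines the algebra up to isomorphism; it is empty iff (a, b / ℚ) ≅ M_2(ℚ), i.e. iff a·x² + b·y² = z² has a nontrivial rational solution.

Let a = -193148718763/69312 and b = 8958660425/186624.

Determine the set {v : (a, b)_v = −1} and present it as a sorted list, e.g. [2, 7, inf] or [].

(a, b) ≡ (-2001, 7337) mod (ℚ^×)²; places V = {2, 3, 5, 7, 11, 13, 17, 19, 23, 29, ∞}.
(a,b)_3: α=-1, u≡2; β=-6, v≡2 (mod 3); (2|3)=-1, (2|3)=-1; sign (−1)^0·-1^-6·-1^-1 = -1.
(a,b)_2: α=-6, β=-8; u≡7, v≡1 (mod 8); ε(u)ε(v)=1·0, αω(v)=-6·0, βω(u)=-8·0; sum ≡ 0  ⇒  +1.
(a,b)_11: α=2, u≡9; β=1, v≡6 (mod 11); (9|11)=+1, (6|11)=-1; sign (−1)^0·+1^1·-1^2 = +1.
(a,b)_7: α=2, u≡4; β=0, v≡2 (mod 7); (4|7)=+1, (2|7)=+1; sign (−1)^0·+1^0·+1^2 = +1.
(a,b)_13: α=2, u≡3; β=2, v≡7 (mod 13); (3|13)=+1, (7|13)=-1; sign (−1)^0·+1^2·-1^2 = +1.
(a,b)_29: α=1, u≡21; β=1, v≡21 (mod 29); (21|29)=-1, (21|29)=-1; sign (−1)^0·-1^1·-1^1 = +1.
(a,b)_17: α=2, u≡6; β=2, v≡6 (mod 17); (6|17)=-1, (6|17)=-1; sign (−1)^0·-1^2·-1^2 = +1.
(a,b)_5: α=0, u≡1; β=2, v≡3 (mod 5); (1|5)=+1, (3|5)=-1; sign (−1)^0·+1^2·-1^0 = +1.
(a,b)_∞: sgn(-2001)=−, sgn(7337)=+, so +1.
(a,b)_23: α=1, u≡10; β=1, v≡10 (mod 23); (10|23)=-1, (10|23)=-1; sign (−1)^1·-1^1·-1^1 = -1.
(a,b)_19: α=-2, u≡8; β=0, v≡14 (mod 19); (8|19)=-1, (14|19)=-1; sign (−1)^0·-1^0·-1^-2 = +1.
(-2001, 7337 / ℚ) ramifies at {3, 23}: a division algebra.

[3, 23]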